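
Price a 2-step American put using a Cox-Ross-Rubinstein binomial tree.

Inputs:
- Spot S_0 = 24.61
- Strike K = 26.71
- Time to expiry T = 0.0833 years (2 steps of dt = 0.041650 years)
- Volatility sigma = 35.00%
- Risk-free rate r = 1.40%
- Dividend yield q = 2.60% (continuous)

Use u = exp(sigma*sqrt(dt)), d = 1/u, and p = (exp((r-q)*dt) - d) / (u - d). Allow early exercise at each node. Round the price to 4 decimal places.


Answer: Price = V(0,0) = 2.5064

Derivation:
dt = T/N = 0.041650
u = exp(sigma*sqrt(dt)) = 1.074042; d = 1/u = 0.931062
p = (exp((r-q)*dt) - d) / (u - d) = 0.478656
Discount per step: exp(-r*dt) = 0.999417
Stock lattice S(k, i) with i counting down-moves:
  k=0: S(0,0) = 24.6100
  k=1: S(1,0) = 26.4322; S(1,1) = 22.9134
  k=2: S(2,0) = 28.3893; S(2,1) = 24.6100; S(2,2) = 21.3338
Terminal payoffs V(N, i) = max(K - S_T, 0):
  V(2,0) = 0.000000; V(2,1) = 2.100000; V(2,2) = 5.376160
Backward induction: V(k, i) = exp(-r*dt) * [p * V(k+1, i) + (1-p) * V(k+1, i+1)]; then take max(V_cont, immediate exercise) for American.
  V(1,0) = exp(-r*dt) * [p*0.000000 + (1-p)*2.100000] = 1.094185; exercise = 0.277825; V(1,0) = max -> 1.094185
  V(1,1) = exp(-r*dt) * [p*2.100000 + (1-p)*5.376160] = 3.805788; exercise = 3.796558; V(1,1) = max -> 3.805788
  V(0,0) = exp(-r*dt) * [p*1.094185 + (1-p)*3.805788] = 2.506402; exercise = 2.100000; V(0,0) = max -> 2.506402


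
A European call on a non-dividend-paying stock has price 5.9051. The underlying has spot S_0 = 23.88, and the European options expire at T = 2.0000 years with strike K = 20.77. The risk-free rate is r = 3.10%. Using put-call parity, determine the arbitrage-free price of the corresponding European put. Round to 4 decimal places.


Answer: Put price = 1.5465

Derivation:
Put-call parity: C - P = S_0 * exp(-qT) - K * exp(-rT).
S_0 * exp(-qT) = 23.8800 * 1.00000000 = 23.88000000
K * exp(-rT) = 20.7700 * 0.93988289 = 19.52136756
P = C - S*exp(-qT) + K*exp(-rT)
P = 5.9051 - 23.88000000 + 19.52136756 = 1.5465


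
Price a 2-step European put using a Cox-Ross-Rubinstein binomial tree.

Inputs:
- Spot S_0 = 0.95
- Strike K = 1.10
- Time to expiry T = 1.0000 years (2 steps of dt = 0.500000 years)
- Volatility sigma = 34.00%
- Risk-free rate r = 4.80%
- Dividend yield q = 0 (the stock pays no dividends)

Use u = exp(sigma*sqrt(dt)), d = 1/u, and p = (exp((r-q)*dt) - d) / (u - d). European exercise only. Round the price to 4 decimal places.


Answer: Price = V(0,0) = 0.1984

Derivation:
dt = T/N = 0.500000
u = exp(sigma*sqrt(dt)) = 1.271778; d = 1/u = 0.786300
p = (exp((r-q)*dt) - d) / (u - d) = 0.490218
Discount per step: exp(-r*dt) = 0.976286
Stock lattice S(k, i) with i counting down-moves:
  k=0: S(0,0) = 0.9500
  k=1: S(1,0) = 1.2082; S(1,1) = 0.7470
  k=2: S(2,0) = 1.5365; S(2,1) = 0.9500; S(2,2) = 0.5874
Terminal payoffs V(N, i) = max(K - S_T, 0):
  V(2,0) = 0.000000; V(2,1) = 0.150000; V(2,2) = 0.512645
Backward induction: V(k, i) = exp(-r*dt) * [p * V(k+1, i) + (1-p) * V(k+1, i+1)].
  V(1,0) = exp(-r*dt) * [p*0.000000 + (1-p)*0.150000] = 0.074654
  V(1,1) = exp(-r*dt) * [p*0.150000 + (1-p)*0.512645] = 0.326929
  V(0,0) = exp(-r*dt) * [p*0.074654 + (1-p)*0.326929] = 0.198439


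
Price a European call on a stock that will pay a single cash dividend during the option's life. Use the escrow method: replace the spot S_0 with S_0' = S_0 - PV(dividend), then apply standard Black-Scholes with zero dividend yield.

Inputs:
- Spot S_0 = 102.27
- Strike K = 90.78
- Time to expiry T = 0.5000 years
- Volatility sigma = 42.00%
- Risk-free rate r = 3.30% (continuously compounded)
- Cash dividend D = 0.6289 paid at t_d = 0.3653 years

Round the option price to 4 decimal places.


Answer: Price = 18.4937

Derivation:
PV(D) = D * exp(-r * t_d) = 0.6289 * 0.98801747 = 0.62136419
S_0' = S_0 - PV(D) = 102.2700 - 0.62136419 = 101.64863581
d1 = (ln(S_0'/K) + (r + sigma^2/2)*T) / (sigma*sqrt(T)) = 0.58482149
d2 = d1 - sigma*sqrt(T) = 0.28783665
exp(-rT) = 0.98363538
N(d1) = 0.72066612; N(d2) = 0.61326411
C = S_0' * N(d1) - K * exp(-rT) * N(d2) = 101.64863581 * 0.72066612 - 90.7800 * 0.98363538 * 0.61326411 = 18.4937


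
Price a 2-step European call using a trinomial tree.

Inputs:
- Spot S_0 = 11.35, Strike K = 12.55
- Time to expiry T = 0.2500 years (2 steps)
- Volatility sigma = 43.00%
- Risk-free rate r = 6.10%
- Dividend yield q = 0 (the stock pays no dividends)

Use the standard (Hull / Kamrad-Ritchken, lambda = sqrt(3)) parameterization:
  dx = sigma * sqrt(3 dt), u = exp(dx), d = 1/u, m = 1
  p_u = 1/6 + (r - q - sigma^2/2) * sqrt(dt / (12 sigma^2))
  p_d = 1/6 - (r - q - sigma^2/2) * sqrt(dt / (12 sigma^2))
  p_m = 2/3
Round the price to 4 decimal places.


dt = T/N = 0.125000; dx = sigma*sqrt(3*dt) = 0.263320
u = exp(dx) = 1.301243; d = 1/u = 0.768496
p_u = 0.159202, p_m = 0.666667, p_d = 0.174131
Discount per step: exp(-r*dt) = 0.992404
Stock lattice S(k, j) with j the centered position index:
  k=0: S(0,+0) = 11.3500
  k=1: S(1,-1) = 8.7224; S(1,+0) = 11.3500; S(1,+1) = 14.7691
  k=2: S(2,-2) = 6.7031; S(2,-1) = 8.7224; S(2,+0) = 11.3500; S(2,+1) = 14.7691; S(2,+2) = 19.2182
Terminal payoffs V(N, j) = max(S_T - K, 0):
  V(2,-2) = 0.000000; V(2,-1) = 0.000000; V(2,+0) = 0.000000; V(2,+1) = 2.219111; V(2,+2) = 6.668206
Backward induction: V(k, j) = exp(-r*dt) * [p_u * V(k+1, j+1) + p_m * V(k+1, j) + p_d * V(k+1, j-1)]
  V(1,-1) = exp(-r*dt) * [p_u*0.000000 + p_m*0.000000 + p_d*0.000000] = 0.000000
  V(1,+0) = exp(-r*dt) * [p_u*2.219111 + p_m*0.000000 + p_d*0.000000] = 0.350603
  V(1,+1) = exp(-r*dt) * [p_u*6.668206 + p_m*2.219111 + p_d*0.000000] = 2.521697
  V(0,+0) = exp(-r*dt) * [p_u*2.521697 + p_m*0.350603 + p_d*0.000000] = 0.630369

Answer: Price = V(0,0) = 0.6304


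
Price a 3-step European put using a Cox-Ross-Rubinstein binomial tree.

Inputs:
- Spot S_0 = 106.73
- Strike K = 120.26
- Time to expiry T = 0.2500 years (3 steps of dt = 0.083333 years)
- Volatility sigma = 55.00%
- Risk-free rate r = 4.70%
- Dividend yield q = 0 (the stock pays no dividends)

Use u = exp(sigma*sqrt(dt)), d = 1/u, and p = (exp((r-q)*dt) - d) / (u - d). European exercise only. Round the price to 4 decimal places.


Answer: Price = V(0,0) = 19.1995

Derivation:
dt = T/N = 0.083333
u = exp(sigma*sqrt(dt)) = 1.172070; d = 1/u = 0.853191
p = (exp((r-q)*dt) - d) / (u - d) = 0.472697
Discount per step: exp(-r*dt) = 0.996091
Stock lattice S(k, i) with i counting down-moves:
  k=0: S(0,0) = 106.7300
  k=1: S(1,0) = 125.0950; S(1,1) = 91.0611
  k=2: S(2,0) = 146.6201; S(2,1) = 106.7300; S(2,2) = 77.6926
  k=3: S(3,0) = 171.8490; S(3,1) = 125.0950; S(3,2) = 91.0611; S(3,3) = 66.2866
Terminal payoffs V(N, i) = max(K - S_T, 0):
  V(3,0) = 0.000000; V(3,1) = 0.000000; V(3,2) = 29.198877; V(3,3) = 53.973364
Backward induction: V(k, i) = exp(-r*dt) * [p * V(k+1, i) + (1-p) * V(k+1, i+1)].
  V(2,0) = exp(-r*dt) * [p*0.000000 + (1-p)*0.000000] = 0.000000
  V(2,1) = exp(-r*dt) * [p*0.000000 + (1-p)*29.198877] = 15.336468
  V(2,2) = exp(-r*dt) * [p*29.198877 + (1-p)*53.973364] = 42.097333
  V(1,0) = exp(-r*dt) * [p*0.000000 + (1-p)*15.336468] = 8.055353
  V(1,1) = exp(-r*dt) * [p*15.336468 + (1-p)*42.097333] = 29.332440
  V(0,0) = exp(-r*dt) * [p*8.055353 + (1-p)*29.332440] = 19.199478


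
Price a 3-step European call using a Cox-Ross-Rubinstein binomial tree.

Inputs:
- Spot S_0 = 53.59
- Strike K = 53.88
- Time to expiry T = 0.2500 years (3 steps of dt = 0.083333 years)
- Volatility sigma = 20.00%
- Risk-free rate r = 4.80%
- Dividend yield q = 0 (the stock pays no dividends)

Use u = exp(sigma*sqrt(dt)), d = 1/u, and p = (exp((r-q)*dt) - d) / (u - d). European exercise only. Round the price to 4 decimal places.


Answer: Price = V(0,0) = 2.4841

Derivation:
dt = T/N = 0.083333
u = exp(sigma*sqrt(dt)) = 1.059434; d = 1/u = 0.943900
p = (exp((r-q)*dt) - d) / (u - d) = 0.520261
Discount per step: exp(-r*dt) = 0.996008
Stock lattice S(k, i) with i counting down-moves:
  k=0: S(0,0) = 53.5900
  k=1: S(1,0) = 56.7751; S(1,1) = 50.5836
  k=2: S(2,0) = 60.1495; S(2,1) = 53.5900; S(2,2) = 47.7459
  k=3: S(3,0) = 63.7244; S(3,1) = 56.7751; S(3,2) = 50.5836; S(3,3) = 45.0673
Terminal payoffs V(N, i) = max(S_T - K, 0):
  V(3,0) = 9.844402; V(3,1) = 2.895081; V(3,2) = 0.000000; V(3,3) = 0.000000
Backward induction: V(k, i) = exp(-r*dt) * [p * V(k+1, i) + (1-p) * V(k+1, i+1)].
  V(2,0) = exp(-r*dt) * [p*9.844402 + (1-p)*2.895081] = 6.484554
  V(2,1) = exp(-r*dt) * [p*2.895081 + (1-p)*0.000000] = 1.500186
  V(2,2) = exp(-r*dt) * [p*0.000000 + (1-p)*0.000000] = 0.000000
  V(1,0) = exp(-r*dt) * [p*6.484554 + (1-p)*1.500186] = 4.077019
  V(1,1) = exp(-r*dt) * [p*1.500186 + (1-p)*0.000000] = 0.777373
  V(0,0) = exp(-r*dt) * [p*4.077019 + (1-p)*0.777373] = 2.484095


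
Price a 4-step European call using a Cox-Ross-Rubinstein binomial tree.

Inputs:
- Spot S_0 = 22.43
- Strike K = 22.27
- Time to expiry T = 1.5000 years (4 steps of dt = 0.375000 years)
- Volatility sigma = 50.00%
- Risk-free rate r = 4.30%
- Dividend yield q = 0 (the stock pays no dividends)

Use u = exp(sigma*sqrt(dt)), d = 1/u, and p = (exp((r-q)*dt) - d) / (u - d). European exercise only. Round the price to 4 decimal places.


Answer: Price = V(0,0) = 5.7318

Derivation:
dt = T/N = 0.375000
u = exp(sigma*sqrt(dt)) = 1.358235; d = 1/u = 0.736250
p = (exp((r-q)*dt) - d) / (u - d) = 0.450181
Discount per step: exp(-r*dt) = 0.984004
Stock lattice S(k, i) with i counting down-moves:
  k=0: S(0,0) = 22.4300
  k=1: S(1,0) = 30.4652; S(1,1) = 16.5141
  k=2: S(2,0) = 41.3789; S(2,1) = 22.4300; S(2,2) = 12.1585
  k=3: S(3,0) = 56.2023; S(3,1) = 30.4652; S(3,2) = 16.5141; S(3,3) = 8.9517
  k=4: S(4,0) = 76.3360; S(4,1) = 41.3789; S(4,2) = 22.4300; S(4,3) = 12.1585; S(4,4) = 6.5907
Terminal payoffs V(N, i) = max(S_T - K, 0):
  V(4,0) = 54.065967; V(4,1) = 19.108929; V(4,2) = 0.160000; V(4,3) = 0.000000; V(4,4) = 0.000000
Backward induction: V(k, i) = exp(-r*dt) * [p * V(k+1, i) + (1-p) * V(k+1, i+1)].
  V(3,0) = exp(-r*dt) * [p*54.065967 + (1-p)*19.108929] = 34.288542
  V(3,1) = exp(-r*dt) * [p*19.108929 + (1-p)*0.160000] = 8.551440
  V(3,2) = exp(-r*dt) * [p*0.160000 + (1-p)*0.000000] = 0.070877
  V(3,3) = exp(-r*dt) * [p*0.000000 + (1-p)*0.000000] = 0.000000
  V(2,0) = exp(-r*dt) * [p*34.288542 + (1-p)*8.551440] = 19.815679
  V(2,1) = exp(-r*dt) * [p*8.551440 + (1-p)*0.070877] = 3.826464
  V(2,2) = exp(-r*dt) * [p*0.070877 + (1-p)*0.000000] = 0.031397
  V(1,0) = exp(-r*dt) * [p*19.815679 + (1-p)*3.826464] = 10.848162
  V(1,1) = exp(-r*dt) * [p*3.826464 + (1-p)*0.031397] = 1.712034
  V(0,0) = exp(-r*dt) * [p*10.848162 + (1-p)*1.712034] = 5.731772


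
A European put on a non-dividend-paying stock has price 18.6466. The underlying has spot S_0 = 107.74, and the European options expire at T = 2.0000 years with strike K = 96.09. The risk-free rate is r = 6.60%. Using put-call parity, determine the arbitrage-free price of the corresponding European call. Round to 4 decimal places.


Answer: Call price = 42.1790

Derivation:
Put-call parity: C - P = S_0 * exp(-qT) - K * exp(-rT).
S_0 * exp(-qT) = 107.7400 * 1.00000000 = 107.74000000
K * exp(-rT) = 96.0900 * 0.87634100 = 84.20760622
C = P + S*exp(-qT) - K*exp(-rT)
C = 18.6466 + 107.74000000 - 84.20760622 = 42.1790


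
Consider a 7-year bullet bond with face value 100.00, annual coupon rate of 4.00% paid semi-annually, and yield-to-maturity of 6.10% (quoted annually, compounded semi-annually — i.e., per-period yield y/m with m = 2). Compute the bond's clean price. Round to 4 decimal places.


Answer: Price = 88.1794

Derivation:
Coupon per period c = face * coupon_rate / m = 2.000000
Periods per year m = 2; per-period yield y/m = 0.030500
Number of cashflows N = 14
Cashflows (t years, CF_t, discount factor 1/(1+y/m)^(m*t), PV):
  t = 0.5000: CF_t = 2.000000, DF = 0.970403, PV = 1.940805
  t = 1.0000: CF_t = 2.000000, DF = 0.941681, PV = 1.883363
  t = 1.5000: CF_t = 2.000000, DF = 0.913810, PV = 1.827620
  t = 2.0000: CF_t = 2.000000, DF = 0.886764, PV = 1.773528
  t = 2.5000: CF_t = 2.000000, DF = 0.860518, PV = 1.721036
  t = 3.0000: CF_t = 2.000000, DF = 0.835049, PV = 1.670098
  t = 3.5000: CF_t = 2.000000, DF = 0.810334, PV = 1.620668
  t = 4.0000: CF_t = 2.000000, DF = 0.786350, PV = 1.572701
  t = 4.5000: CF_t = 2.000000, DF = 0.763076, PV = 1.526153
  t = 5.0000: CF_t = 2.000000, DF = 0.740491, PV = 1.480983
  t = 5.5000: CF_t = 2.000000, DF = 0.718575, PV = 1.437150
  t = 6.0000: CF_t = 2.000000, DF = 0.697307, PV = 1.394614
  t = 6.5000: CF_t = 2.000000, DF = 0.676669, PV = 1.353337
  t = 7.0000: CF_t = 102.000000, DF = 0.656641, PV = 66.977391
Price P = sum_t PV_t = 88.179447


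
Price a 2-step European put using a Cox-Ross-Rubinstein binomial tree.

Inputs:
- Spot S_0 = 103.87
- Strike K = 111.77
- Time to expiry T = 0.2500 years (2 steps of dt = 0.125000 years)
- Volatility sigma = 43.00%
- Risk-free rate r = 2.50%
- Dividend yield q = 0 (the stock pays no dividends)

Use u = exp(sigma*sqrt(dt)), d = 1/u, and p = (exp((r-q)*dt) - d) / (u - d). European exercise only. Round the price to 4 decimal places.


dt = T/N = 0.125000
u = exp(sigma*sqrt(dt)) = 1.164193; d = 1/u = 0.858964
p = (exp((r-q)*dt) - d) / (u - d) = 0.472320
Discount per step: exp(-r*dt) = 0.996880
Stock lattice S(k, i) with i counting down-moves:
  k=0: S(0,0) = 103.8700
  k=1: S(1,0) = 120.9247; S(1,1) = 89.2206
  k=2: S(2,0) = 140.7797; S(2,1) = 103.8700; S(2,2) = 76.6373
Terminal payoffs V(N, i) = max(K - S_T, 0):
  V(2,0) = 0.000000; V(2,1) = 7.900000; V(2,2) = 35.132677
Backward induction: V(k, i) = exp(-r*dt) * [p * V(k+1, i) + (1-p) * V(k+1, i+1)].
  V(1,0) = exp(-r*dt) * [p*0.000000 + (1-p)*7.900000] = 4.155663
  V(1,1) = exp(-r*dt) * [p*7.900000 + (1-p)*35.132677] = 22.200646
  V(0,0) = exp(-r*dt) * [p*4.155663 + (1-p)*22.200646] = 13.634958

Answer: Price = V(0,0) = 13.6350


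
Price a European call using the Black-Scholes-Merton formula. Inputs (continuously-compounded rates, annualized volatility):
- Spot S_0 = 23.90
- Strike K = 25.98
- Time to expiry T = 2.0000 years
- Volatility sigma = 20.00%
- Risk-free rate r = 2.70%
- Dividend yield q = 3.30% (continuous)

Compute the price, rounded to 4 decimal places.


Answer: Price = 1.6697

Derivation:
d1 = (ln(S/K) + (r - q + 0.5*sigma^2) * T) / (sigma * sqrt(T)) = -0.19604024
d2 = d1 - sigma * sqrt(T) = -0.47888295
exp(-rT) = 0.94743211; exp(-qT) = 0.93613086
C = S_0 * exp(-qT) * N(d1) - K * exp(-rT) * N(d2)
N(d1) = 0.42228934; N(d2) = 0.31601095
C = 23.9000 * 0.93613086 * 0.42228934 - 25.9800 * 0.94743211 * 0.31601095 = 1.6697


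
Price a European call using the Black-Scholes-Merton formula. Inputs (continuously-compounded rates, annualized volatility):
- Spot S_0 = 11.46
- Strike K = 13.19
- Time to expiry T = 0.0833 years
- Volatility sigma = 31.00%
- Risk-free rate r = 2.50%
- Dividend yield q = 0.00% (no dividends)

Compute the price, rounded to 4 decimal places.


d1 = (ln(S/K) + (r - q + 0.5*sigma^2) * T) / (sigma * sqrt(T)) = -1.50339888
d2 = d1 - sigma * sqrt(T) = -1.59287027
exp(-rT) = 0.99791967; exp(-qT) = 1.00000000
C = S_0 * exp(-qT) * N(d1) - K * exp(-rT) * N(d2)
N(d1) = 0.06636811; N(d2) = 0.05559465
C = 11.4600 * 1.00000000 * 0.06636811 - 13.1900 * 0.99791967 * 0.05559465 = 0.0288

Answer: Price = 0.0288


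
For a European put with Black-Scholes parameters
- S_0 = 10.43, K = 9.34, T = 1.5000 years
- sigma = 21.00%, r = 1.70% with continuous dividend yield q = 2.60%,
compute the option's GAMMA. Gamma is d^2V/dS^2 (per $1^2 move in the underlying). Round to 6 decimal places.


Answer: Gamma = 0.125888

Derivation:
d1 = 0.5052753660; d2 = 0.2480789430
phi(d1) = 0.3511330277; exp(-qT) = 0.9617507091; exp(-rT) = 0.9748223790
Gamma = exp(-qT) * phi(d1) / (S * sigma * sqrt(T)) = 0.9617507091 * 0.3511330277 / (10.4300 * 0.2100 * 1.2247448714) = 0.125888


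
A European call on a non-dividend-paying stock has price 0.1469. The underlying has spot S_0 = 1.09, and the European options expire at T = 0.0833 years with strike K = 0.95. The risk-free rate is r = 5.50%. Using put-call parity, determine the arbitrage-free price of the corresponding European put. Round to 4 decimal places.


Put-call parity: C - P = S_0 * exp(-qT) - K * exp(-rT).
S_0 * exp(-qT) = 1.0900 * 1.00000000 = 1.09000000
K * exp(-rT) = 0.9500 * 0.99542898 = 0.94565753
P = C - S*exp(-qT) + K*exp(-rT)
P = 0.1469 - 1.09000000 + 0.94565753 = 0.0026

Answer: Put price = 0.0026


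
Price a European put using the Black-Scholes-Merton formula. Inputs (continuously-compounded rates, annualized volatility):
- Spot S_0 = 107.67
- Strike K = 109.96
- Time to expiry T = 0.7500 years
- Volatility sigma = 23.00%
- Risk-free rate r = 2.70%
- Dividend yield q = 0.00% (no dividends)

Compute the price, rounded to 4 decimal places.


d1 = (ln(S/K) + (r - q + 0.5*sigma^2) * T) / (sigma * sqrt(T)) = 0.09559831
d2 = d1 - sigma * sqrt(T) = -0.10358753
exp(-rT) = 0.97995365; exp(-qT) = 1.00000000
P = K * exp(-rT) * N(-d2) - S_0 * exp(-qT) * N(-d1)
N(-d1) = 0.46191980; N(-d2) = 0.54125166
P = 109.9600 * 0.97995365 * 0.54125166 - 107.6700 * 1.00000000 * 0.46191980 = 8.5880

Answer: Price = 8.5880


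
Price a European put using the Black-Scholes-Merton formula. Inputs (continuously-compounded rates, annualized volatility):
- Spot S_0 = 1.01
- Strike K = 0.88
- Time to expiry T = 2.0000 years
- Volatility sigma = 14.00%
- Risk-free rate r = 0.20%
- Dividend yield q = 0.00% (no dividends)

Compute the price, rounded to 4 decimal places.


Answer: Price = 0.0258

Derivation:
d1 = (ln(S/K) + (r - q + 0.5*sigma^2) * T) / (sigma * sqrt(T)) = 0.81511079
d2 = d1 - sigma * sqrt(T) = 0.61712089
exp(-rT) = 0.99600799; exp(-qT) = 1.00000000
P = K * exp(-rT) * N(-d2) - S_0 * exp(-qT) * N(-d1)
N(-d1) = 0.20750445; N(-d2) = 0.26857750
P = 0.8800 * 0.99600799 * 0.26857750 - 1.0100 * 1.00000000 * 0.20750445 = 0.0258


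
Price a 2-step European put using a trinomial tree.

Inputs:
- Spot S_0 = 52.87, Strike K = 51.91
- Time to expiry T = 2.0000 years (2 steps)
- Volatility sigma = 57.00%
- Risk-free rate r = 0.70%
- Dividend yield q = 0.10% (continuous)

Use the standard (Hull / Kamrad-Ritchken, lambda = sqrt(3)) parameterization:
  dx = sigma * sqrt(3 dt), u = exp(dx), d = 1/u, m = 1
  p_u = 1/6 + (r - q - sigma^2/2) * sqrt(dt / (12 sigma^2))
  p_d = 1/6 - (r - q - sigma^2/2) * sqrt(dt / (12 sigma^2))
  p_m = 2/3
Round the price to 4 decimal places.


dt = T/N = 1.000000; dx = sigma*sqrt(3*dt) = 0.987269
u = exp(dx) = 2.683895; d = 1/u = 0.372593
p_u = 0.087433, p_m = 0.666667, p_d = 0.245900
Discount per step: exp(-r*dt) = 0.993024
Stock lattice S(k, j) with j the centered position index:
  k=0: S(0,+0) = 52.8700
  k=1: S(1,-1) = 19.6990; S(1,+0) = 52.8700; S(1,+1) = 141.8975
  k=2: S(2,-2) = 7.3397; S(2,-1) = 19.6990; S(2,+0) = 52.8700; S(2,+1) = 141.8975; S(2,+2) = 380.8380
Terminal payoffs V(N, j) = max(K - S_T, 0):
  V(2,-2) = 44.570299; V(2,-1) = 32.211015; V(2,+0) = 0.000000; V(2,+1) = 0.000000; V(2,+2) = 0.000000
Backward induction: V(k, j) = exp(-r*dt) * [p_u * V(k+1, j+1) + p_m * V(k+1, j) + p_d * V(k+1, j-1)]
  V(1,-1) = exp(-r*dt) * [p_u*0.000000 + p_m*32.211015 + p_d*44.570299] = 32.207620
  V(1,+0) = exp(-r*dt) * [p_u*0.000000 + p_m*0.000000 + p_d*32.211015] = 7.865450
  V(1,+1) = exp(-r*dt) * [p_u*0.000000 + p_m*0.000000 + p_d*0.000000] = 0.000000
  V(0,+0) = exp(-r*dt) * [p_u*0.000000 + p_m*7.865450 + p_d*32.207620] = 13.071677

Answer: Price = V(0,0) = 13.0717


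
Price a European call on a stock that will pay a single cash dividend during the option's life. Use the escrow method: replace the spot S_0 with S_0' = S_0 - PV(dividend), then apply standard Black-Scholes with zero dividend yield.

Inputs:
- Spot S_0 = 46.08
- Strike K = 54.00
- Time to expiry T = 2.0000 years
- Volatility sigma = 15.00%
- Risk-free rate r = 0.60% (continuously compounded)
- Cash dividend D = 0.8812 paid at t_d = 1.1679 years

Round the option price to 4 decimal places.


Answer: Price = 1.2895

Derivation:
PV(D) = D * exp(-r * t_d) = 0.8812 * 0.99301709 = 0.87504666
S_0' = S_0 - PV(D) = 46.0800 - 0.87504666 = 45.20495334
d1 = (ln(S_0'/K) + (r + sigma^2/2)*T) / (sigma*sqrt(T)) = -0.67541604
d2 = d1 - sigma*sqrt(T) = -0.88754807
exp(-rT) = 0.98807171
N(d1) = 0.24970574; N(d2) = 0.18739195
C = S_0' * N(d1) - K * exp(-rT) * N(d2) = 45.20495334 * 0.24970574 - 54.0000 * 0.98807171 * 0.18739195 = 1.2895


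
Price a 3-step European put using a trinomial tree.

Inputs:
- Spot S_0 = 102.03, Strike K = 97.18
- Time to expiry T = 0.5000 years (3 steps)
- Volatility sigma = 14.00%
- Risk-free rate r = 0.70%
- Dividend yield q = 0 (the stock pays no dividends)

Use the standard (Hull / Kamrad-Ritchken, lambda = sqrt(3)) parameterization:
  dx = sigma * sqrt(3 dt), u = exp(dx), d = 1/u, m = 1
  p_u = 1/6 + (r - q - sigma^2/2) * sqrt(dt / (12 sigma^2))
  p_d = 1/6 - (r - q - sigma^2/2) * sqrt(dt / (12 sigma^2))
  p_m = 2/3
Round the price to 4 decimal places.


Answer: Price = V(0,0) = 2.0075

Derivation:
dt = T/N = 0.166667; dx = sigma*sqrt(3*dt) = 0.098995
u = exp(dx) = 1.104061; d = 1/u = 0.905747
p_u = 0.164310, p_m = 0.666667, p_d = 0.169024
Discount per step: exp(-r*dt) = 0.998834
Stock lattice S(k, j) with j the centered position index:
  k=0: S(0,+0) = 102.0300
  k=1: S(1,-1) = 92.4134; S(1,+0) = 102.0300; S(1,+1) = 112.6473
  k=2: S(2,-2) = 83.7032; S(2,-1) = 92.4134; S(2,+0) = 102.0300; S(2,+1) = 112.6473; S(2,+2) = 124.3695
  k=3: S(3,-3) = 75.8139; S(3,-2) = 83.7032; S(3,-1) = 92.4134; S(3,+0) = 102.0300; S(3,+1) = 112.6473; S(3,+2) = 124.3695; S(3,+3) = 137.3115
Terminal payoffs V(N, j) = max(K - S_T, 0):
  V(3,-3) = 21.366071; V(3,-2) = 13.476818; V(3,-1) = 4.766605; V(3,+0) = 0.000000; V(3,+1) = 0.000000; V(3,+2) = 0.000000; V(3,+3) = 0.000000
Backward induction: V(k, j) = exp(-r*dt) * [p_u * V(k+1, j+1) + p_m * V(k+1, j) + p_d * V(k+1, j-1)]
  V(2,-2) = exp(-r*dt) * [p_u*4.766605 + p_m*13.476818 + p_d*21.366071] = 13.363517
  V(2,-1) = exp(-r*dt) * [p_u*0.000000 + p_m*4.766605 + p_d*13.476818] = 5.449277
  V(2,+0) = exp(-r*dt) * [p_u*0.000000 + p_m*0.000000 + p_d*4.766605] = 0.804730
  V(2,+1) = exp(-r*dt) * [p_u*0.000000 + p_m*0.000000 + p_d*0.000000] = 0.000000
  V(2,+2) = exp(-r*dt) * [p_u*0.000000 + p_m*0.000000 + p_d*0.000000] = 0.000000
  V(1,-1) = exp(-r*dt) * [p_u*0.804730 + p_m*5.449277 + p_d*13.363517] = 6.016803
  V(1,+0) = exp(-r*dt) * [p_u*0.000000 + p_m*0.804730 + p_d*5.449277] = 1.455844
  V(1,+1) = exp(-r*dt) * [p_u*0.000000 + p_m*0.000000 + p_d*0.804730] = 0.135860
  V(0,+0) = exp(-r*dt) * [p_u*0.135860 + p_m*1.455844 + p_d*6.016803] = 2.007524


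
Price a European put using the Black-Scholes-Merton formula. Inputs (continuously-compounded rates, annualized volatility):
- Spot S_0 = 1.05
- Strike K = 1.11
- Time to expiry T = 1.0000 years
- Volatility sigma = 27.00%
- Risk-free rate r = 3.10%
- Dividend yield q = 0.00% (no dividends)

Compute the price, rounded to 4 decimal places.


Answer: Price = 0.1277

Derivation:
d1 = (ln(S/K) + (r - q + 0.5*sigma^2) * T) / (sigma * sqrt(T)) = 0.04400055
d2 = d1 - sigma * sqrt(T) = -0.22599945
exp(-rT) = 0.96947557; exp(-qT) = 1.00000000
P = K * exp(-rT) * N(-d2) - S_0 * exp(-qT) * N(-d1)
N(-d1) = 0.48245198; N(-d2) = 0.58939908
P = 1.1100 * 0.96947557 * 0.58939908 - 1.0500 * 1.00000000 * 0.48245198 = 0.1277


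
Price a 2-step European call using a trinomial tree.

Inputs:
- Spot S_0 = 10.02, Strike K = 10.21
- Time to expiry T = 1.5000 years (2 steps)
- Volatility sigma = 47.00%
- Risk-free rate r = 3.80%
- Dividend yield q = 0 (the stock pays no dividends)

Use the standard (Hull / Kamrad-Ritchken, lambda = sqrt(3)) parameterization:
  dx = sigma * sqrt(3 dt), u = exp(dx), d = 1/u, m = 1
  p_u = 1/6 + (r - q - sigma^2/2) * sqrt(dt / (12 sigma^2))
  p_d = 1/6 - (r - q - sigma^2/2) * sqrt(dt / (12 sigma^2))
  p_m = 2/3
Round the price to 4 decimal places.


dt = T/N = 0.750000; dx = sigma*sqrt(3*dt) = 0.705000
u = exp(dx) = 2.023847; d = 1/u = 0.494109
p_u = 0.128129, p_m = 0.666667, p_d = 0.205204
Discount per step: exp(-r*dt) = 0.971902
Stock lattice S(k, j) with j the centered position index:
  k=0: S(0,+0) = 10.0200
  k=1: S(1,-1) = 4.9510; S(1,+0) = 10.0200; S(1,+1) = 20.2789
  k=2: S(2,-2) = 2.4463; S(2,-1) = 4.9510; S(2,+0) = 10.0200; S(2,+1) = 20.2789; S(2,+2) = 41.0415
Terminal payoffs V(N, j) = max(S_T - K, 0):
  V(2,-2) = 0.000000; V(2,-1) = 0.000000; V(2,+0) = 0.000000; V(2,+1) = 10.068944; V(2,+2) = 30.831473
Backward induction: V(k, j) = exp(-r*dt) * [p_u * V(k+1, j+1) + p_m * V(k+1, j) + p_d * V(k+1, j-1)]
  V(1,-1) = exp(-r*dt) * [p_u*0.000000 + p_m*0.000000 + p_d*0.000000] = 0.000000
  V(1,+0) = exp(-r*dt) * [p_u*10.068944 + p_m*0.000000 + p_d*0.000000] = 1.253878
  V(1,+1) = exp(-r*dt) * [p_u*30.831473 + p_m*10.068944 + p_d*0.000000] = 10.363441
  V(0,+0) = exp(-r*dt) * [p_u*10.363441 + p_m*1.253878 + p_d*0.000000] = 2.102984

Answer: Price = V(0,0) = 2.1030


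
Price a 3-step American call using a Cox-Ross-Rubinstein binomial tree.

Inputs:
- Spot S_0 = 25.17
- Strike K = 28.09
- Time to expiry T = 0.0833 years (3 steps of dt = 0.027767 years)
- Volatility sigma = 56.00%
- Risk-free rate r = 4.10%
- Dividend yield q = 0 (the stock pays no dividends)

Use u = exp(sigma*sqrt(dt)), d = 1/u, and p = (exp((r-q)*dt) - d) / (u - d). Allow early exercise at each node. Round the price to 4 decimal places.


Answer: Price = V(0,0) = 0.5844

Derivation:
dt = T/N = 0.027767
u = exp(sigma*sqrt(dt)) = 1.097807; d = 1/u = 0.910907
p = (exp((r-q)*dt) - d) / (u - d) = 0.482783
Discount per step: exp(-r*dt) = 0.998862
Stock lattice S(k, i) with i counting down-moves:
  k=0: S(0,0) = 25.1700
  k=1: S(1,0) = 27.6318; S(1,1) = 22.9275
  k=2: S(2,0) = 30.3344; S(2,1) = 25.1700; S(2,2) = 20.8848
  k=3: S(3,0) = 33.3013; S(3,1) = 27.6318; S(3,2) = 22.9275; S(3,3) = 19.0241
Terminal payoffs V(N, i) = max(S_T - K, 0):
  V(3,0) = 5.211312; V(3,1) = 0.000000; V(3,2) = 0.000000; V(3,3) = 0.000000
Backward induction: V(k, i) = exp(-r*dt) * [p * V(k+1, i) + (1-p) * V(k+1, i+1)]; then take max(V_cont, immediate exercise) for American.
  V(2,0) = exp(-r*dt) * [p*5.211312 + (1-p)*0.000000] = 2.513070; exercise = 2.244393; V(2,0) = max -> 2.513070
  V(2,1) = exp(-r*dt) * [p*0.000000 + (1-p)*0.000000] = 0.000000; exercise = 0.000000; V(2,1) = max -> 0.000000
  V(2,2) = exp(-r*dt) * [p*0.000000 + (1-p)*0.000000] = 0.000000; exercise = 0.000000; V(2,2) = max -> 0.000000
  V(1,0) = exp(-r*dt) * [p*2.513070 + (1-p)*0.000000] = 1.211886; exercise = 0.000000; V(1,0) = max -> 1.211886
  V(1,1) = exp(-r*dt) * [p*0.000000 + (1-p)*0.000000] = 0.000000; exercise = 0.000000; V(1,1) = max -> 0.000000
  V(0,0) = exp(-r*dt) * [p*1.211886 + (1-p)*0.000000] = 0.584412; exercise = 0.000000; V(0,0) = max -> 0.584412


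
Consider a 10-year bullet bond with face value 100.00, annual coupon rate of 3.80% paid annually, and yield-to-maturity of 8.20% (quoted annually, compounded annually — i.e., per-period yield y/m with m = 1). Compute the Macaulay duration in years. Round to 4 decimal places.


Answer: Macaulay duration = 8.1626 years

Derivation:
Coupon per period c = face * coupon_rate / m = 3.800000
Periods per year m = 1; per-period yield y/m = 0.082000
Number of cashflows N = 10
Cashflows (t years, CF_t, discount factor 1/(1+y/m)^(m*t), PV):
  t = 1.0000: CF_t = 3.800000, DF = 0.924214, PV = 3.512015
  t = 2.0000: CF_t = 3.800000, DF = 0.854172, PV = 3.245855
  t = 3.0000: CF_t = 3.800000, DF = 0.789438, PV = 2.999866
  t = 4.0000: CF_t = 3.800000, DF = 0.729610, PV = 2.772519
  t = 5.0000: CF_t = 3.800000, DF = 0.674316, PV = 2.562402
  t = 6.0000: CF_t = 3.800000, DF = 0.623213, PV = 2.368209
  t = 7.0000: CF_t = 3.800000, DF = 0.575982, PV = 2.188733
  t = 8.0000: CF_t = 3.800000, DF = 0.532331, PV = 2.022859
  t = 9.0000: CF_t = 3.800000, DF = 0.491988, PV = 1.869555
  t = 10.0000: CF_t = 103.800000, DF = 0.454703, PV = 47.198125
Price P = sum_t PV_t = 70.740137
Macaulay numerator sum_t t * PV_t:
  t * PV_t at t = 1.0000: 3.512015
  t * PV_t at t = 2.0000: 6.491709
  t * PV_t at t = 3.0000: 8.999597
  t * PV_t at t = 4.0000: 11.090077
  t * PV_t at t = 5.0000: 12.812011
  t * PV_t at t = 6.0000: 14.209254
  t * PV_t at t = 7.0000: 15.321130
  t * PV_t at t = 8.0000: 16.182868
  t * PV_t at t = 9.0000: 16.825995
  t * PV_t at t = 10.0000: 471.981250
Macaulay duration D = (sum_t t * PV_t) / P = 577.425906 / 70.740137 = 8.162635


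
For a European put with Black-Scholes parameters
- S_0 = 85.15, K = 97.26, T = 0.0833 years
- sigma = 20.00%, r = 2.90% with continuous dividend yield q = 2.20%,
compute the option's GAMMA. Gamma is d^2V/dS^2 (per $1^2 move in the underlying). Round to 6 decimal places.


Answer: Gamma = 0.006236

Derivation:
d1 = -2.2646642350; d2 = -2.3223877138
phi(d1) = 0.0307062033; exp(-qT) = 0.9981690782; exp(-rT) = 0.9975872155
Gamma = exp(-qT) * phi(d1) / (S * sigma * sqrt(T)) = 0.9981690782 * 0.0307062033 / (85.1500 * 0.2000 * 0.2886173938) = 0.006236


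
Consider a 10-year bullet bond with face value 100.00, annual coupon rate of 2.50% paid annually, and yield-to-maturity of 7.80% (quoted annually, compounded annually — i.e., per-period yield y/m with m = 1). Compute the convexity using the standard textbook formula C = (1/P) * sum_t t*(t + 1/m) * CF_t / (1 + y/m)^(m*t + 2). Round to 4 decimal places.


Coupon per period c = face * coupon_rate / m = 2.500000
Periods per year m = 1; per-period yield y/m = 0.078000
Number of cashflows N = 10
Cashflows (t years, CF_t, discount factor 1/(1+y/m)^(m*t), PV):
  t = 1.0000: CF_t = 2.500000, DF = 0.927644, PV = 2.319109
  t = 2.0000: CF_t = 2.500000, DF = 0.860523, PV = 2.151307
  t = 3.0000: CF_t = 2.500000, DF = 0.798259, PV = 1.995647
  t = 4.0000: CF_t = 2.500000, DF = 0.740500, PV = 1.851250
  t = 5.0000: CF_t = 2.500000, DF = 0.686920, PV = 1.717300
  t = 6.0000: CF_t = 2.500000, DF = 0.637217, PV = 1.593043
  t = 7.0000: CF_t = 2.500000, DF = 0.591111, PV = 1.477776
  t = 8.0000: CF_t = 2.500000, DF = 0.548340, PV = 1.370850
  t = 9.0000: CF_t = 2.500000, DF = 0.508664, PV = 1.271660
  t = 10.0000: CF_t = 102.500000, DF = 0.471859, PV = 48.365564
Price P = sum_t PV_t = 64.113507
Convexity numerator sum_t t*(t + 1/m) * CF_t / (1+y/m)^(m*t + 2):
  t = 1.0000: term = 3.991294
  t = 2.0000: term = 11.107497
  t = 3.0000: term = 20.607602
  t = 4.0000: term = 31.860856
  t = 5.0000: term = 44.333288
  t = 6.0000: term = 57.575698
  t = 7.0000: term = 71.212985
  t = 8.0000: term = 84.934649
  t = 9.0000: term = 98.486374
  t = 10.0000: term = 4578.164784
Convexity = (1/P) * sum = 5002.275026 / 64.113507 = 78.022171

Answer: Convexity = 78.0222


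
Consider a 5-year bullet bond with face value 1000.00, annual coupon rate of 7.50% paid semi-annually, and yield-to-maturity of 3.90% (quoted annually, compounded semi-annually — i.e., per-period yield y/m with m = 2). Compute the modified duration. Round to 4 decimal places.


Answer: Modified duration = 4.2403

Derivation:
Coupon per period c = face * coupon_rate / m = 37.500000
Periods per year m = 2; per-period yield y/m = 0.019500
Number of cashflows N = 10
Cashflows (t years, CF_t, discount factor 1/(1+y/m)^(m*t), PV):
  t = 0.5000: CF_t = 37.500000, DF = 0.980873, PV = 36.782737
  t = 1.0000: CF_t = 37.500000, DF = 0.962112, PV = 36.079192
  t = 1.5000: CF_t = 37.500000, DF = 0.943709, PV = 35.389105
  t = 2.0000: CF_t = 37.500000, DF = 0.925659, PV = 34.712217
  t = 2.5000: CF_t = 37.500000, DF = 0.907954, PV = 34.048275
  t = 3.0000: CF_t = 37.500000, DF = 0.890588, PV = 33.397033
  t = 3.5000: CF_t = 37.500000, DF = 0.873553, PV = 32.758247
  t = 4.0000: CF_t = 37.500000, DF = 0.856845, PV = 32.131680
  t = 4.5000: CF_t = 37.500000, DF = 0.840456, PV = 31.517096
  t = 5.0000: CF_t = 1037.500000, DF = 0.824380, PV = 855.294746
Price P = sum_t PV_t = 1162.110328
First compute Macaulay numerator sum_t t * PV_t:
  t * PV_t at t = 0.5000: 18.391368
  t * PV_t at t = 1.0000: 36.079192
  t * PV_t at t = 1.5000: 53.083657
  t * PV_t at t = 2.0000: 69.424433
  t * PV_t at t = 2.5000: 85.120688
  t * PV_t at t = 3.0000: 100.191099
  t * PV_t at t = 3.5000: 114.653865
  t * PV_t at t = 4.0000: 128.526718
  t * PV_t at t = 4.5000: 141.826933
  t * PV_t at t = 5.0000: 4276.473730
Macaulay duration D = 5023.771685 / 1162.110328 = 4.322973
Modified duration = D / (1 + y/m) = 4.322973 / (1 + 0.019500) = 4.240287


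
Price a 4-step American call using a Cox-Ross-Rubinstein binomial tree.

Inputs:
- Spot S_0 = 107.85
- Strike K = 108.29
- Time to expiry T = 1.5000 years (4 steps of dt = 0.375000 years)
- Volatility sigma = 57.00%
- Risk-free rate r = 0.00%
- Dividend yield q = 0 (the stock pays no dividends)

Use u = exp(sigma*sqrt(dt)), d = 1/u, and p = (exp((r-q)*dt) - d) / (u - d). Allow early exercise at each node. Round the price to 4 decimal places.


dt = T/N = 0.375000
u = exp(sigma*sqrt(dt)) = 1.417723; d = 1/u = 0.705356
p = (exp((r-q)*dt) - d) / (u - d) = 0.413612
Discount per step: exp(-r*dt) = 1.000000
Stock lattice S(k, i) with i counting down-moves:
  k=0: S(0,0) = 107.8500
  k=1: S(1,0) = 152.9015; S(1,1) = 76.0727
  k=2: S(2,0) = 216.7720; S(2,1) = 107.8500; S(2,2) = 53.6583
  k=3: S(3,0) = 307.3227; S(3,1) = 152.9015; S(3,2) = 76.0727; S(3,3) = 37.8482
  k=4: S(4,0) = 435.6985; S(4,1) = 216.7720; S(4,2) = 107.8500; S(4,3) = 53.6583; S(4,4) = 26.6965
Terminal payoffs V(N, i) = max(S_T - K, 0):
  V(4,0) = 327.408516; V(4,1) = 108.481965; V(4,2) = 0.000000; V(4,3) = 0.000000; V(4,4) = 0.000000
Backward induction: V(k, i) = exp(-r*dt) * [p * V(k+1, i) + (1-p) * V(k+1, i+1)]; then take max(V_cont, immediate exercise) for American.
  V(3,0) = exp(-r*dt) * [p*327.408516 + (1-p)*108.481965] = 199.032670; exercise = 199.032670; V(3,0) = max -> 199.032670
  V(3,1) = exp(-r*dt) * [p*108.481965 + (1-p)*0.000000] = 44.869471; exercise = 44.611460; V(3,1) = max -> 44.869471
  V(3,2) = exp(-r*dt) * [p*0.000000 + (1-p)*0.000000] = 0.000000; exercise = 0.000000; V(3,2) = max -> 0.000000
  V(3,3) = exp(-r*dt) * [p*0.000000 + (1-p)*0.000000] = 0.000000; exercise = 0.000000; V(3,3) = max -> 0.000000
  V(2,0) = exp(-r*dt) * [p*199.032670 + (1-p)*44.869471] = 108.633259; exercise = 108.481965; V(2,0) = max -> 108.633259
  V(2,1) = exp(-r*dt) * [p*44.869471 + (1-p)*0.000000] = 18.558563; exercise = 0.000000; V(2,1) = max -> 18.558563
  V(2,2) = exp(-r*dt) * [p*0.000000 + (1-p)*0.000000] = 0.000000; exercise = 0.000000; V(2,2) = max -> 0.000000
  V(1,0) = exp(-r*dt) * [p*108.633259 + (1-p)*18.558563] = 55.814562; exercise = 44.611460; V(1,0) = max -> 55.814562
  V(1,1) = exp(-r*dt) * [p*18.558563 + (1-p)*0.000000] = 7.676049; exercise = 0.000000; V(1,1) = max -> 7.676049
  V(0,0) = exp(-r*dt) * [p*55.814562 + (1-p)*7.676049] = 27.586728; exercise = 0.000000; V(0,0) = max -> 27.586728

Answer: Price = V(0,0) = 27.5867


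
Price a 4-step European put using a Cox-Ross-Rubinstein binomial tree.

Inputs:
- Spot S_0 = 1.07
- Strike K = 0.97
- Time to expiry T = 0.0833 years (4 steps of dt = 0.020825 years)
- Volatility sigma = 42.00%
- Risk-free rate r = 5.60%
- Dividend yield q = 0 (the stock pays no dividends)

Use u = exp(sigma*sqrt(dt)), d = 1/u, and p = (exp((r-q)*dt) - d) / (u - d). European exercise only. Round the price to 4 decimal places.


dt = T/N = 0.020825
u = exp(sigma*sqrt(dt)) = 1.062484; d = 1/u = 0.941191
p = (exp((r-q)*dt) - d) / (u - d) = 0.494473
Discount per step: exp(-r*dt) = 0.998834
Stock lattice S(k, i) with i counting down-moves:
  k=0: S(0,0) = 1.0700
  k=1: S(1,0) = 1.1369; S(1,1) = 1.0071
  k=2: S(2,0) = 1.2079; S(2,1) = 1.0700; S(2,2) = 0.9478
  k=3: S(3,0) = 1.2834; S(3,1) = 1.1369; S(3,2) = 1.0071; S(3,3) = 0.8921
  k=4: S(4,0) = 1.3636; S(4,1) = 1.2079; S(4,2) = 1.0700; S(4,3) = 0.9478; S(4,4) = 0.8396
Terminal payoffs V(N, i) = max(K - S_T, 0):
  V(4,0) = 0.000000; V(4,1) = 0.000000; V(4,2) = 0.000000; V(4,3) = 0.022152; V(4,4) = 0.130358
Backward induction: V(k, i) = exp(-r*dt) * [p * V(k+1, i) + (1-p) * V(k+1, i+1)].
  V(3,0) = exp(-r*dt) * [p*0.000000 + (1-p)*0.000000] = 0.000000
  V(3,1) = exp(-r*dt) * [p*0.000000 + (1-p)*0.000000] = 0.000000
  V(3,2) = exp(-r*dt) * [p*0.000000 + (1-p)*0.022152] = 0.011185
  V(3,3) = exp(-r*dt) * [p*0.022152 + (1-p)*0.130358] = 0.076763
  V(2,0) = exp(-r*dt) * [p*0.000000 + (1-p)*0.000000] = 0.000000
  V(2,1) = exp(-r*dt) * [p*0.000000 + (1-p)*0.011185] = 0.005648
  V(2,2) = exp(-r*dt) * [p*0.011185 + (1-p)*0.076763] = 0.044285
  V(1,0) = exp(-r*dt) * [p*0.000000 + (1-p)*0.005648] = 0.002852
  V(1,1) = exp(-r*dt) * [p*0.005648 + (1-p)*0.044285] = 0.025151
  V(0,0) = exp(-r*dt) * [p*0.002852 + (1-p)*0.025151] = 0.014108

Answer: Price = V(0,0) = 0.0141


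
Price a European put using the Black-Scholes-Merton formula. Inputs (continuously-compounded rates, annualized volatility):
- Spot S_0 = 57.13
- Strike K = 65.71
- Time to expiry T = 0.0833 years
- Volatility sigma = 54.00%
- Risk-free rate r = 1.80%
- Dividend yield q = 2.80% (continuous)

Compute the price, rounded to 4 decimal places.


d1 = (ln(S/K) + (r - q + 0.5*sigma^2) * T) / (sigma * sqrt(T)) = -0.82519608
d2 = d1 - sigma * sqrt(T) = -0.98104947
exp(-rT) = 0.99850172; exp(-qT) = 0.99767032
P = K * exp(-rT) * N(-d2) - S_0 * exp(-qT) * N(-d1)
N(-d1) = 0.79536986; N(-d2) = 0.83671583
P = 65.7100 * 0.99850172 * 0.83671583 - 57.1300 * 0.99767032 * 0.79536986 = 9.5646

Answer: Price = 9.5646


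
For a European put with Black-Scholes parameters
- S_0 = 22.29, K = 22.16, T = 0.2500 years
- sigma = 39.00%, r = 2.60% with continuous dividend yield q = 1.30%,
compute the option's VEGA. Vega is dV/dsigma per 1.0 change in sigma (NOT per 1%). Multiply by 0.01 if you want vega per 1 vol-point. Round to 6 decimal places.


d1 = 0.1441630027; d2 = -0.0508369973
phi(d1) = 0.3948181425; exp(-qT) = 0.9967552755; exp(-rT) = 0.9935210793
Vega = S * exp(-qT) * phi(d1) * sqrt(T) = 22.2900 * 0.9967552755 * 0.3948181425 * 0.5000000000 = 4.385971

Answer: Vega = 4.385971


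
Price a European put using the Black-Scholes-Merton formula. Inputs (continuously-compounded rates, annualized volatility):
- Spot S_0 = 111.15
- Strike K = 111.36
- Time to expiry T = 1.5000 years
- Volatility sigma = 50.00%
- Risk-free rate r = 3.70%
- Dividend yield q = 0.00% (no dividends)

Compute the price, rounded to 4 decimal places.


d1 = (ln(S/K) + (r - q + 0.5*sigma^2) * T) / (sigma * sqrt(T)) = 0.39373497
d2 = d1 - sigma * sqrt(T) = -0.21863746
exp(-rT) = 0.94601202; exp(-qT) = 1.00000000
P = K * exp(-rT) * N(-d2) - S_0 * exp(-qT) * N(-d1)
N(-d1) = 0.34688836; N(-d2) = 0.58653377
P = 111.3600 * 0.94601202 * 0.58653377 - 111.1500 * 1.00000000 * 0.34688836 = 23.2335

Answer: Price = 23.2335


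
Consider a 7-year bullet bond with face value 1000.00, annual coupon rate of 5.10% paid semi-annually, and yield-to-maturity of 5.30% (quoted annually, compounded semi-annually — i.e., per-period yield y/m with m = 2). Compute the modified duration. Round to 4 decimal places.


Answer: Modified duration = 5.8126

Derivation:
Coupon per period c = face * coupon_rate / m = 25.500000
Periods per year m = 2; per-period yield y/m = 0.026500
Number of cashflows N = 14
Cashflows (t years, CF_t, discount factor 1/(1+y/m)^(m*t), PV):
  t = 0.5000: CF_t = 25.500000, DF = 0.974184, PV = 24.841695
  t = 1.0000: CF_t = 25.500000, DF = 0.949035, PV = 24.200385
  t = 1.5000: CF_t = 25.500000, DF = 0.924535, PV = 23.575631
  t = 2.0000: CF_t = 25.500000, DF = 0.900667, PV = 22.967005
  t = 2.5000: CF_t = 25.500000, DF = 0.877415, PV = 22.374092
  t = 3.0000: CF_t = 25.500000, DF = 0.854764, PV = 21.796485
  t = 3.5000: CF_t = 25.500000, DF = 0.832698, PV = 21.233789
  t = 4.0000: CF_t = 25.500000, DF = 0.811201, PV = 20.685620
  t = 4.5000: CF_t = 25.500000, DF = 0.790259, PV = 20.151603
  t = 5.0000: CF_t = 25.500000, DF = 0.769858, PV = 19.631372
  t = 5.5000: CF_t = 25.500000, DF = 0.749983, PV = 19.124570
  t = 6.0000: CF_t = 25.500000, DF = 0.730622, PV = 18.630853
  t = 6.5000: CF_t = 25.500000, DF = 0.711760, PV = 18.149881
  t = 7.0000: CF_t = 1025.500000, DF = 0.693385, PV = 711.066654
Price P = sum_t PV_t = 988.429635
First compute Macaulay numerator sum_t t * PV_t:
  t * PV_t at t = 0.5000: 12.420848
  t * PV_t at t = 1.0000: 24.200385
  t * PV_t at t = 1.5000: 35.363446
  t * PV_t at t = 2.0000: 45.934010
  t * PV_t at t = 2.5000: 55.935229
  t * PV_t at t = 3.0000: 65.389454
  t * PV_t at t = 3.5000: 74.318263
  t * PV_t at t = 4.0000: 82.742482
  t * PV_t at t = 4.5000: 90.682213
  t * PV_t at t = 5.0000: 98.156858
  t * PV_t at t = 5.5000: 105.185138
  t * PV_t at t = 6.0000: 111.785117
  t * PV_t at t = 6.5000: 117.974227
  t * PV_t at t = 7.0000: 4977.466581
Macaulay duration D = 5897.554249 / 988.429635 = 5.966590
Modified duration = D / (1 + y/m) = 5.966590 / (1 + 0.026500) = 5.812557
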